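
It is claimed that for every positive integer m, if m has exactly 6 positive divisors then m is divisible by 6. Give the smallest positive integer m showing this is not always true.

We need the least positive integer m for which m has exactly 6 positive divisors but m is not divisible by 6.
For m = 12, 18 the conclusion holds.
m = 20: τ(20) = 6; 20 mod 6 = 2.

m = 20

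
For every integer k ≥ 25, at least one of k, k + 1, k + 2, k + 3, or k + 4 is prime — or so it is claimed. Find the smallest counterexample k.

A counterexample is any integer k ≥ 25 such that k, k + 1, k + 2, k + 3, k + 4 are all composite; we check each in order.
The first 7 eligible values, up to k = 31, all satisfy the conclusion.
k = 32: 32 = 2 × 16; 33 = 3 × 11; 34 = 2 × 17; 35 = 5 × 7; 36 = 2 × 18 — all composite.
So k = 32 is the smallest counterexample.

k = 32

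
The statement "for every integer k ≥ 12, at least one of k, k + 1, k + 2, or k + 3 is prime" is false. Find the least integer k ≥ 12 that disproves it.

Check each integer k ≥ 12 in order until k, k + 1, k + 2, k + 3 are all composite.
For k = 12, 13, 14, 15, …, 21, 22, 23 the conclusion holds.
k = 24: 24 = 2 × 12; 25 = 5 × 5; 26 = 2 × 13; 27 = 3 × 9 — all composite.

k = 24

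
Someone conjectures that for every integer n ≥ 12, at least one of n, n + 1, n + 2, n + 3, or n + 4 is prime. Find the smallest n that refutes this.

n = 24

For n = 12, 13, 14, 15, …, 21, 22, 23 the conclusion holds.
n = 24: 24 = 2 × 12; 25 = 5 × 5; 26 = 2 × 13; 27 = 3 × 9; 28 = 2 × 14 — all composite.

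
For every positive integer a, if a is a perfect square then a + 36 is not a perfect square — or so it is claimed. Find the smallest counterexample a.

a = 64

The first 7 eligible values, up to a = 49, all satisfy the conclusion.
a = 64: 64 = 8² and 64 + 36 = 100 = 10².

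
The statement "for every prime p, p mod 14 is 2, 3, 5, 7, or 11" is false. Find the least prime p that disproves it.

Check each prime p in order until the claim fails.
p = 2: 2 mod 14 = 2.
p = 3: 3 mod 14 = 3.
p = 5: 5 mod 14 = 5.
p = 7: 7 mod 14 = 7.
p = 11: 11 mod 14 = 11.
p = 13: 13 mod 14 = 13 — not in {2, 3, 5, 7, 11}.
Thus p = 13 disproves the claim, and no smaller p works.

p = 13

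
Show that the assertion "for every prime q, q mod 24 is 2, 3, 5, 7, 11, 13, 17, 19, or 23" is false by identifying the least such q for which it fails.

Check each prime q in order until the claim fails.
For q = 2, 3, 5, 7, …, 61, 67, 71 the conclusion holds.
q = 73: 73 mod 24 = 1 — not in {2, 3, 5, 7, 11, 13, 17, 19, 23}.
So q = 73 is the smallest counterexample.

q = 73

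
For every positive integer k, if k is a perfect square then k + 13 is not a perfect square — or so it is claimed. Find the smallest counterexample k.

We need the least positive integer k for which k is a perfect square but k + 13 is a perfect square.
k = 1: 1 + 13 = 14, not a perfect square.
k = 4: 4 + 13 = 17, not a perfect square.
k = 9: 9 + 13 = 22, not a perfect square.
k = 16: 16 + 13 = 29, not a perfect square.
k = 25: 25 + 13 = 38, not a perfect square.
k = 36: 36 = 6² and 36 + 13 = 49 = 7².

k = 36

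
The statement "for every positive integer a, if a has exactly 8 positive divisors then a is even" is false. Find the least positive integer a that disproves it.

a = 105

Check each positive integer a in order until a has exactly 8 positive divisors but a is odd.
For a = 24, 30, 40, 42, …, 88, 102, 104 the conclusion holds.
a = 105: divisors of 105: 1, 3, 5, 7, 15, 21, 35, 105; 105 is odd.
Thus a = 105 disproves the claim, and no smaller a works.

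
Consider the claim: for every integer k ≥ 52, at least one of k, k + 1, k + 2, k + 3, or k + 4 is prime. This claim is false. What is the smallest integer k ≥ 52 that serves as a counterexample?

A counterexample is any integer k ≥ 52 such that k, k + 1, k + 2, k + 3, k + 4 are all composite; we check each in order.
k = 52: 53 is prime.
k = 53: 53 is prime.
k = 54: 54 = 2 × 27; 55 = 5 × 11; 56 = 2 × 28; 57 = 3 × 19; 58 = 2 × 29 — all composite.
Thus k = 54 disproves the claim, and no smaller k works.

k = 54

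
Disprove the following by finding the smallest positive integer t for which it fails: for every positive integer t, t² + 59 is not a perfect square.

We need the least positive integer t for which t² + 59 is a perfect square.
For t = 1, 2, 3, 4, …, 26, 27, 28 the conclusion holds.
t = 29: 29² + 59 = 900 = 30², a perfect square.

t = 29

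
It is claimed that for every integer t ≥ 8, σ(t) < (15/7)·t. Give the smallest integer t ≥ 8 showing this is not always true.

For t = 8, 9, 10, 11 the conclusion holds.
t = 12: σ(12) = 28; 28 ≥ 180/7.

t = 12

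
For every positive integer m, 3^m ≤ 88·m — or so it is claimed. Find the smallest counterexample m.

m = 6

A counterexample is any positive integer m such that 3^m > 88·m; we check each in order.
The first 5 eligible values, up to m = 5, all satisfy the conclusion.
m = 6: 3^m = 729 and 88·m = 528, so 729 > 528.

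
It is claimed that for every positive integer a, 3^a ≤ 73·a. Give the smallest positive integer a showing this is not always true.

a = 6

We need the least positive integer a for which 3^a > 73·a.
a = 1: 3^a = 3 and 73·a = 73, so 3 ≤ 73.
a = 2: 3^a = 9 and 73·a = 146, so 9 ≤ 146.
a = 3: 3^a = 27 and 73·a = 219, so 27 ≤ 219.
a = 4: 3^a = 81 and 73·a = 292, so 81 ≤ 292.
a = 5: 3^a = 243 and 73·a = 365, so 243 ≤ 365.
a = 6: 3^a = 729 and 73·a = 438, so 729 > 438.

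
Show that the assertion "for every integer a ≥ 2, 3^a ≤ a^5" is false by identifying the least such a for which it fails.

a = 11

We need the least integer a ≥ 2 for which 3^a > a^5.
For a = 2, 3, 4, 5, 6, 7, 8, 9, 10 the conclusion holds.
a = 11: 3^a = 177147 and a^5 = 161051, so 177147 > 161051.
Hence a = 11 is a counterexample.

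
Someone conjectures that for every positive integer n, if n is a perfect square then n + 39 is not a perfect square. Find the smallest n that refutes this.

n = 25

Check each positive integer n in order until n is a perfect square but n + 39 is a perfect square.
For n = 1, 4, 9, 16 the conclusion holds.
n = 25: 25 = 5² and 25 + 39 = 64 = 8².
Thus n = 25 disproves the claim, and no smaller n works.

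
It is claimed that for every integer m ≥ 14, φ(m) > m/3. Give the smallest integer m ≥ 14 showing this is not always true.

We need the least integer m ≥ 14 for which the claim fails.
m = 14: φ(14) = 6 and 14/3 = 14/3, so φ(14) > 14/3.
m = 15: φ(15) = 8 and 15/3 = 5, so φ(15) > 15/3.
m = 16: φ(16) = 8 and 16/3 = 16/3, so φ(16) > 16/3.
m = 17: φ(17) = 16 and 17/3 = 17/3, so φ(17) > 17/3.
m = 18: φ(18) = 6 and 18/3 = 6, so φ(18) ≤ 18/3.
Hence m = 18 is a counterexample.

m = 18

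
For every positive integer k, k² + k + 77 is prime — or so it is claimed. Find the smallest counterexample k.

Check each positive integer k in order until k² + k + 77 is not prime.
The first 5 eligible values, up to k = 5, all satisfy the conclusion.
k = 6: k² + k + 77 = 119 = 7 × 17, composite.
So k = 6 is the smallest counterexample.

k = 6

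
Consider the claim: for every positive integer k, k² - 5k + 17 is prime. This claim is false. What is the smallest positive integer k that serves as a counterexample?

A counterexample is any positive integer k such that k² - 5k + 17 is not prime; we check each in order.
For k = 1, 2, 3, 4, …, 10, 11, 12 the conclusion holds.
k = 13: k² - 5k + 17 = 121 = 11 × 11, composite.

k = 13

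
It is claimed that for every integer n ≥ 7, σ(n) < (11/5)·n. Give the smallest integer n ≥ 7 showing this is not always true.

The first 5 eligible values, up to n = 11, all satisfy the conclusion.
n = 12: σ(12) = 28; 28 ≥ 132/5.
Hence n = 12 is a counterexample.

n = 12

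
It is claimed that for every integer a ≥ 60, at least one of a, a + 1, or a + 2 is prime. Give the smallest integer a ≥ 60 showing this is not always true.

Check each integer a ≥ 60 in order until a, a + 1, a + 2 are all composite.
For a = 60, 61 the conclusion holds.
a = 62: 62 = 2 × 31; 63 = 3 × 21; 64 = 2 × 32 — all composite.
So a = 62 is the smallest counterexample.

a = 62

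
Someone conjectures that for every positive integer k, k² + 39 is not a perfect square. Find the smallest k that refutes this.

For k = 1, 2, 3, 4 the conclusion holds.
k = 5: 5² + 39 = 64 = 8², a perfect square.
Hence k = 5 is a counterexample.

k = 5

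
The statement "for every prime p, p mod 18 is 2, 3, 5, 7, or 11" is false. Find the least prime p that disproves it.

p = 13

We need the least prime p for which the claim fails.
The first 5 eligible values, up to p = 11, all satisfy the conclusion.
p = 13: 13 mod 18 = 13 — not in {2, 3, 5, 7, 11}.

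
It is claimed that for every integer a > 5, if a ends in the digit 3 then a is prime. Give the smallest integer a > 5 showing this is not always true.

a = 33

A counterexample is any integer a > 5 such that a ends in the digit 3 but a is not prime; we check each in order.
a = 13: 13 ends in 3 and is prime.
a = 23: 23 ends in 3 and is prime.
a = 33: 33 ends in 3; 33 = 3 × 11, composite.
So a = 33 is the smallest counterexample.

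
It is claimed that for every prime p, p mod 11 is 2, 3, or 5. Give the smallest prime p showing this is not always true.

p = 7

For p = 2, 3, 5 the conclusion holds.
p = 7: 7 mod 11 = 7 — not in {2, 3, 5}.
Hence p = 7 is a counterexample.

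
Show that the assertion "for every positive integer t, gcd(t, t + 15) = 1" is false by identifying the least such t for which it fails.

t = 3

Check each positive integer t in order until gcd(t, t + 15) > 1.
t = 1: gcd(1, 16) = 1.
t = 2: gcd(2, 17) = 1.
t = 3: gcd(3, 18) = 3.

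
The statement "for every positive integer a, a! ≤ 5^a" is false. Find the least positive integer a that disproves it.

a = 12

The first 11 eligible values, up to a = 11, all satisfy the conclusion.
a = 12: a! = 479001600 and 5^a = 244140625, so 479001600 > 244140625.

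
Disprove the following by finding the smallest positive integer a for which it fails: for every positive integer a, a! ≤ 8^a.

We need the least positive integer a for which a! > 8^a.
For a = 1, 2, 3, 4, …, 17, 18, 19 the conclusion holds.
a = 20: a! = 2432902008176640000 and 8^a = 1152921504606846976, so 2432902008176640000 > 1152921504606846976.
So a = 20 is the smallest counterexample.

a = 20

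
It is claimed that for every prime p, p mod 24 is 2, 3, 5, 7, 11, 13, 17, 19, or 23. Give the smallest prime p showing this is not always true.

p = 73

The first 20 eligible values, up to p = 71, all satisfy the conclusion.
p = 73: 73 mod 24 = 1 — not in {2, 3, 5, 7, 11, 13, 17, 19, 23}.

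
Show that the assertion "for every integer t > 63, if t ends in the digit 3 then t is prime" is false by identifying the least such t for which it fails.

t = 93

For t = 73, 83 the conclusion holds.
t = 93: 93 ends in 3; 93 = 3 × 31, composite.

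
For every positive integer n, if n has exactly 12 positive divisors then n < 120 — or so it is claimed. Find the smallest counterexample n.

For n = 60, 72, 84, 90, 96, 108 the conclusion holds.
n = 126: τ(126) = 12; 126 ≥ 120.
Thus n = 126 disproves the claim, and no smaller n works.

n = 126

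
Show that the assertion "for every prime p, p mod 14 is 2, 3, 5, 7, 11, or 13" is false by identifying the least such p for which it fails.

p = 2: 2 mod 14 = 2.
p = 3: 3 mod 14 = 3.
p = 5: 5 mod 14 = 5.
p = 7: 7 mod 14 = 7.
p = 11: 11 mod 14 = 11.
p = 13: 13 mod 14 = 13.
p = 17: 17 mod 14 = 3.
p = 19: 19 mod 14 = 5.
p = 23: 23 mod 14 = 9 — not in {2, 3, 5, 7, 11, 13}.

p = 23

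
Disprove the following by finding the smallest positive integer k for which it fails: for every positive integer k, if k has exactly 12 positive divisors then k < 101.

k = 108

We need the least positive integer k for which k has exactly 12 positive divisors but the claim fails.
The first 5 eligible values, up to k = 96, all satisfy the conclusion.
k = 108: τ(108) = 12; 108 ≥ 101.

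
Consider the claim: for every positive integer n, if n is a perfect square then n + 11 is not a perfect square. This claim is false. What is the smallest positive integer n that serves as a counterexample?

n = 25

The first 4 eligible values, up to n = 16, all satisfy the conclusion.
n = 25: 25 = 5² and 25 + 11 = 36 = 6².
So n = 25 is the smallest counterexample.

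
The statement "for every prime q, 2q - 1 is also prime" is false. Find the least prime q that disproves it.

q = 5

We need the least prime q for which 2q - 1 is not prime.
q = 2: 2q - 1 = 3, prime.
q = 3: 2q - 1 = 5, prime.
q = 5: 2q - 1 = 9 = 3 × 3, not prime.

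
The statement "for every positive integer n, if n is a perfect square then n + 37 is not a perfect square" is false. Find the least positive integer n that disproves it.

n = 324

The first 17 eligible values, up to n = 289, all satisfy the conclusion.
n = 324: 324 = 18² and 324 + 37 = 361 = 19².
So n = 324 is the smallest counterexample.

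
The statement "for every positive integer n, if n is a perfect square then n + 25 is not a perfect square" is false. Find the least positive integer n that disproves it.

For n = 1, 4, 9, 16, …, 81, 100, 121 the conclusion holds.
n = 144: 144 = 12² and 144 + 25 = 169 = 13².

n = 144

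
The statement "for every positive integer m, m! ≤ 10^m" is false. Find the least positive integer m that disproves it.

m = 25

The first 24 eligible values, up to m = 24, all satisfy the conclusion.
m = 25: m! = 15511210043330985984000000 and 10^m = 10000000000000000000000000, so 15511210043330985984000000 > 10000000000000000000000000.
So m = 25 is the smallest counterexample.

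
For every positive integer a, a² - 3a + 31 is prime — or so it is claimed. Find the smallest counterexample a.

For a = 1, 2, 3 the conclusion holds.
a = 4: a² - 3a + 31 = 35 = 5 × 7, composite.

a = 4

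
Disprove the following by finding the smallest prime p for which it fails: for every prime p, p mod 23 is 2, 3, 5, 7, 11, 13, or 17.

A counterexample is any prime p such that the claim fails; we check each in order.
For p = 2, 3, 5, 7, 11, 13, 17 the conclusion holds.
p = 19: 19 mod 23 = 19 — not in {2, 3, 5, 7, 11, 13, 17}.
So p = 19 is the smallest counterexample.

p = 19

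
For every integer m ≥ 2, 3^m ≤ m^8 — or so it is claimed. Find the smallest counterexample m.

We need the least integer m ≥ 2 for which 3^m > m^8.
For m = 2, 3, 4, 5, …, 20, 21, 22 the conclusion holds.
m = 23: 3^m = 94143178827 and m^8 = 78310985281, so 94143178827 > 78310985281.
Thus m = 23 disproves the claim, and no smaller m works.

m = 23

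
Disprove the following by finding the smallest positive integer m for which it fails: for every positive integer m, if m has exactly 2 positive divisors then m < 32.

A counterexample is any positive integer m such that m has exactly 2 positive divisors but the claim fails; we check each in order.
For m = 2, 3, 5, 7, …, 23, 29, 31 the conclusion holds.
m = 37: τ(37) = 2; 37 ≥ 32.

m = 37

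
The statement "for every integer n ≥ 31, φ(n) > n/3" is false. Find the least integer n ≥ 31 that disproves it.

We need the least integer n ≥ 31 for which the claim fails.
The first 5 eligible values, up to n = 35, all satisfy the conclusion.
n = 36: φ(36) = 12 and 36/3 = 12, so φ(36) ≤ 36/3.
Thus n = 36 disproves the claim, and no smaller n works.

n = 36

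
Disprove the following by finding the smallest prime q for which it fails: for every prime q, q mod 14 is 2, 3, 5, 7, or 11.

q = 13

Check each prime q in order until the claim fails.
q = 2: 2 mod 14 = 2.
q = 3: 3 mod 14 = 3.
q = 5: 5 mod 14 = 5.
q = 7: 7 mod 14 = 7.
q = 11: 11 mod 14 = 11.
q = 13: 13 mod 14 = 13 — not in {2, 3, 5, 7, 11}.
So q = 13 is the smallest counterexample.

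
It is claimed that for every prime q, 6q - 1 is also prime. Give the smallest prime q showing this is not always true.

q = 11

Check each prime q in order until 6q - 1 is not prime.
For q = 2, 3, 5, 7 the conclusion holds.
q = 11: 6q - 1 = 65 = 5 × 13, not prime.
So q = 11 is the smallest counterexample.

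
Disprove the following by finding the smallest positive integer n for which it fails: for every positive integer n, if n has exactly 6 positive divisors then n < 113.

n = 116

For n = 12, 18, 20, 28, …, 92, 98, 99 the conclusion holds.
n = 116: τ(116) = 6; 116 ≥ 113.
Thus n = 116 disproves the claim, and no smaller n works.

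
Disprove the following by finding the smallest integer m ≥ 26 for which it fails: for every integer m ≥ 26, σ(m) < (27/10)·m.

For m = 26, 27, 28, 29, …, 57, 58, 59 the conclusion holds.
m = 60: σ(60) = 168; 168 ≥ 162.
So m = 60 is the smallest counterexample.

m = 60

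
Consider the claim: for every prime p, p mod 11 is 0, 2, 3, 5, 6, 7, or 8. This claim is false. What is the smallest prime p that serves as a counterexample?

p = 23

We need the least prime p for which the claim fails.
For p = 2, 3, 5, 7, 11, 13, 17, 19 the conclusion holds.
p = 23: 23 mod 11 = 1 — not in {0, 2, 3, 5, 6, 7, 8}.
So p = 23 is the smallest counterexample.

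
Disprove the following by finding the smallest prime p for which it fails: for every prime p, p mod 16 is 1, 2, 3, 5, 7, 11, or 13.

The first 10 eligible values, up to p = 29, all satisfy the conclusion.
p = 31: 31 mod 16 = 15 — not in {1, 2, 3, 5, 7, 11, 13}.

p = 31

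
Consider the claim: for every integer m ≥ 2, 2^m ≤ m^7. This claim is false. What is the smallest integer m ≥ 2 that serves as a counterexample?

Check each integer m ≥ 2 in order until 2^m > m^7.
The first 35 eligible values, up to m = 36, all satisfy the conclusion.
m = 37: 2^m = 137438953472 and m^7 = 94931877133, so 137438953472 > 94931877133.

m = 37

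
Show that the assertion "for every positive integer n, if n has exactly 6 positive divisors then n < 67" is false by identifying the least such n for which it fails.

n = 68

A counterexample is any positive integer n such that n has exactly 6 positive divisors but the claim fails; we check each in order.
The first 10 eligible values, up to n = 63, all satisfy the conclusion.
n = 68: τ(68) = 6; 68 ≥ 67.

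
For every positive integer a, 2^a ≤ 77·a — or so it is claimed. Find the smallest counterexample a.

We need the least positive integer a for which 2^a > 77·a.
For a = 1, 2, 3, 4, 5, 6, 7, 8, 9 the conclusion holds.
a = 10: 2^a = 1024 and 77·a = 770, so 1024 > 770.

a = 10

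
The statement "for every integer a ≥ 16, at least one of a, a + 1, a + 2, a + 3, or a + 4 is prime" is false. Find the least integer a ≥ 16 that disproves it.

a = 16: 17 is prime.
a = 17: 17 is prime.
a = 18: 19 is prime.
a = 19: 19 is prime.
a = 20: 23 is prime.
a = 21: 23 is prime.
a = 22: 23 is prime.
a = 23: 23 is prime.
a = 24: 24 = 2 × 12; 25 = 5 × 5; 26 = 2 × 13; 27 = 3 × 9; 28 = 2 × 14 — all composite.

a = 24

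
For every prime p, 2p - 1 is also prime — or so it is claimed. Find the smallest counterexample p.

p = 5

We need the least prime p for which 2p - 1 is not prime.
p = 2: 2p - 1 = 3, prime.
p = 3: 2p - 1 = 5, prime.
p = 5: 2p - 1 = 9 = 3 × 3, not prime.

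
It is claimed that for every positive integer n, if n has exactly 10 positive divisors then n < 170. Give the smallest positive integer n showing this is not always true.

n = 176

Check each positive integer n in order until n has exactly 10 positive divisors but the claim fails.
n = 48: τ(48) = 10; 48 < 170.
n = 80: τ(80) = 10; 80 < 170.
n = 112: τ(112) = 10; 112 < 170.
n = 162: τ(162) = 10; 162 < 170.
n = 176: τ(176) = 10; 176 ≥ 170.
So n = 176 is the smallest counterexample.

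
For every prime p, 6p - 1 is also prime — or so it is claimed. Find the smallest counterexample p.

p = 11

A counterexample is any prime p such that 6p - 1 is not prime; we check each in order.
For p = 2, 3, 5, 7 the conclusion holds.
p = 11: 6p - 1 = 65 = 5 × 13, not prime.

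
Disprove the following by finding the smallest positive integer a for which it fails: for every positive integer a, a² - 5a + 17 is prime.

A counterexample is any positive integer a such that a² - 5a + 17 is not prime; we check each in order.
For a = 1, 2, 3, 4, …, 10, 11, 12 the conclusion holds.
a = 13: a² - 5a + 17 = 121 = 11 × 11, composite.

a = 13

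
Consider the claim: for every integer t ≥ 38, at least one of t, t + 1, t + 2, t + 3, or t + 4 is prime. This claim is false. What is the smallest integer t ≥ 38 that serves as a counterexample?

t = 48

Check each integer t ≥ 38 in order until t, t + 1, t + 2, t + 3, t + 4 are all composite.
For t = 38, 39, 40, 41, 42, 43, 44, 45, 46, 47 the conclusion holds.
t = 48: 48 = 2 × 24; 49 = 7 × 7; 50 = 2 × 25; 51 = 3 × 17; 52 = 2 × 26 — all composite.
Thus t = 48 disproves the claim, and no smaller t works.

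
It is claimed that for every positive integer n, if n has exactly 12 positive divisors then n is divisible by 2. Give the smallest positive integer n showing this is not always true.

n = 315

A counterexample is any positive integer n such that n has exactly 12 positive divisors but n is not divisible by 2; we check each in order.
For n = 60, 72, 84, 90, …, 294, 306, 308 the conclusion holds.
n = 315: τ(315) = 12; 315 mod 2 = 1.
Thus n = 315 disproves the claim, and no smaller n works.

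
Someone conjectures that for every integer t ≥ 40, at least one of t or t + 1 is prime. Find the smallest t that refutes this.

We need the least integer t ≥ 40 for which t, t + 1 are both composite.
For t = 40, 41, 42, 43 the conclusion holds.
t = 44: 44 = 2 × 22; 45 = 3 × 15 — both composite.
Thus t = 44 disproves the claim, and no smaller t works.

t = 44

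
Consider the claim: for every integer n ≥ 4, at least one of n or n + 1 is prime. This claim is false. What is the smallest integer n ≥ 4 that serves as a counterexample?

A counterexample is any integer n ≥ 4 such that n, n + 1 are both composite; we check each in order.
The first 4 eligible values, up to n = 7, all satisfy the conclusion.
n = 8: 8 = 2 × 4; 9 = 3 × 3 — both composite.

n = 8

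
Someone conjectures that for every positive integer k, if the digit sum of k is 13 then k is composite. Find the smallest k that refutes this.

For k = 49, 58 the conclusion holds.
k = 67: digit sum 13; 67 is prime, not composite.

k = 67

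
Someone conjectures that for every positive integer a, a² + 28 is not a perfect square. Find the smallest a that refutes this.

a = 6

Check each positive integer a in order until a² + 28 is a perfect square.
a = 1: 1² + 28 = 29, not a perfect square.
a = 2: 2² + 28 = 32, not a perfect square.
a = 3: 3² + 28 = 37, not a perfect square.
a = 4: 4² + 28 = 44, not a perfect square.
a = 5: 5² + 28 = 53, not a perfect square.
a = 6: 6² + 28 = 64 = 8², a perfect square.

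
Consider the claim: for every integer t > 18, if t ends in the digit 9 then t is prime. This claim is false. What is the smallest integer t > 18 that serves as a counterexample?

t = 39

t = 19: 19 ends in 9 and is prime.
t = 29: 29 ends in 9 and is prime.
t = 39: 39 ends in 9; 39 = 3 × 13, composite.
Thus t = 39 disproves the claim, and no smaller t works.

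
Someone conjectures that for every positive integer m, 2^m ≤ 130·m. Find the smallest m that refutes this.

For m = 1, 2, 3, 4, 5, 6, 7, 8, 9, 10 the conclusion holds.
m = 11: 2^m = 2048 and 130·m = 1430, so 2048 > 1430.
Thus m = 11 disproves the claim, and no smaller m works.

m = 11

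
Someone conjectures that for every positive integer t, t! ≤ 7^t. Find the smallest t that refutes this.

We need the least positive integer t for which t! > 7^t.
The first 16 eligible values, up to t = 16, all satisfy the conclusion.
t = 17: t! = 355687428096000 and 7^t = 232630513987207, so 355687428096000 > 232630513987207.
Thus t = 17 disproves the claim, and no smaller t works.

t = 17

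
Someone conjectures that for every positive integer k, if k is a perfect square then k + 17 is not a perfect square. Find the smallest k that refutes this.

k = 1: 1 + 17 = 18, not a perfect square.
k = 4: 4 + 17 = 21, not a perfect square.
k = 9: 9 + 17 = 26, not a perfect square.
k = 16: 16 + 17 = 33, not a perfect square.
k = 25: 25 + 17 = 42, not a perfect square.
k = 36: 36 + 17 = 53, not a perfect square.
k = 49: 49 + 17 = 66, not a perfect square.
k = 64: 64 = 8² and 64 + 17 = 81 = 9².

k = 64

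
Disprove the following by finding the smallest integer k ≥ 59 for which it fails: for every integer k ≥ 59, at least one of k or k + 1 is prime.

k = 62

We need the least integer k ≥ 59 for which k, k + 1 are both composite.
k = 59: 59 is prime.
k = 60: 61 is prime.
k = 61: 61 is prime.
k = 62: 62 = 2 × 31; 63 = 3 × 21 — both composite.
Thus k = 62 disproves the claim, and no smaller k works.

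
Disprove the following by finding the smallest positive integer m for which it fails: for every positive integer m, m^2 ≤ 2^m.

m = 1: m^2 = 1 and 2^m = 2, so 1 ≤ 2.
m = 2: m^2 = 4 and 2^m = 4, so 4 ≤ 4.
m = 3: m^2 = 9 and 2^m = 8, so 9 > 8.

m = 3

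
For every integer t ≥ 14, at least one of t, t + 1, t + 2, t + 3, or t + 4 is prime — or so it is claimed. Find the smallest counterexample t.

We need the least integer t ≥ 14 for which t, t + 1, t + 2, t + 3, t + 4 are all composite.
For t = 14, 15, 16, 17, 18, 19, 20, 21, 22, 23 the conclusion holds.
t = 24: 24 = 2 × 12; 25 = 5 × 5; 26 = 2 × 13; 27 = 3 × 9; 28 = 2 × 14 — all composite.
Thus t = 24 disproves the claim, and no smaller t works.

t = 24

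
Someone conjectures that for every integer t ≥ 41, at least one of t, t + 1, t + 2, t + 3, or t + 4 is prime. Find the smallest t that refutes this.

t = 41: 41 is prime.
t = 42: 43 is prime.
t = 43: 43 is prime.
t = 44: 47 is prime.
t = 45: 47 is prime.
t = 46: 47 is prime.
t = 47: 47 is prime.
t = 48: 48 = 2 × 24; 49 = 7 × 7; 50 = 2 × 25; 51 = 3 × 17; 52 = 2 × 26 — all composite.
Hence t = 48 is a counterexample.

t = 48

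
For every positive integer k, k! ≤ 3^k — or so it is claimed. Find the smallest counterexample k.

k = 7

A counterexample is any positive integer k such that k! > 3^k; we check each in order.
k = 1: k! = 1 and 3^k = 3, so 1 ≤ 3.
k = 2: k! = 2 and 3^k = 9, so 2 ≤ 9.
k = 3: k! = 6 and 3^k = 27, so 6 ≤ 27.
k = 4: k! = 24 and 3^k = 81, so 24 ≤ 81.
k = 5: k! = 120 and 3^k = 243, so 120 ≤ 243.
k = 6: k! = 720 and 3^k = 729, so 720 ≤ 729.
k = 7: k! = 5040 and 3^k = 2187, so 5040 > 2187.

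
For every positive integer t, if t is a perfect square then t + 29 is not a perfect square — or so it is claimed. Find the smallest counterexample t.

A counterexample is any positive integer t such that t is a perfect square but t + 29 is a perfect square; we check each in order.
For t = 1, 4, 9, 16, …, 121, 144, 169 the conclusion holds.
t = 196: 196 = 14² and 196 + 29 = 225 = 15².
Thus t = 196 disproves the claim, and no smaller t works.

t = 196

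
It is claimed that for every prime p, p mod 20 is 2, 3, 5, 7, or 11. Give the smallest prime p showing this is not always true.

p = 2: 2 mod 20 = 2.
p = 3: 3 mod 20 = 3.
p = 5: 5 mod 20 = 5.
p = 7: 7 mod 20 = 7.
p = 11: 11 mod 20 = 11.
p = 13: 13 mod 20 = 13 — not in {2, 3, 5, 7, 11}.
Hence p = 13 is a counterexample.

p = 13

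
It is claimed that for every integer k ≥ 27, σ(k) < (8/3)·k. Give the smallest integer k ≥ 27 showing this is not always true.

Check each integer k ≥ 27 in order until the claim fails.
For k = 27, 28, 29, 30, …, 57, 58, 59 the conclusion holds.
k = 60: σ(60) = 168; 168 ≥ 160.

k = 60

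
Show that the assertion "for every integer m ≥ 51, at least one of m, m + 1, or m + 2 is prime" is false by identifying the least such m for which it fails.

m = 51: 53 is prime.
m = 52: 53 is prime.
m = 53: 53 is prime.
m = 54: 54 = 2 × 27; 55 = 5 × 11; 56 = 2 × 28 — all composite.

m = 54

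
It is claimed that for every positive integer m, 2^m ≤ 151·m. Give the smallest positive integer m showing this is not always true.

m = 11

A counterexample is any positive integer m such that 2^m > 151·m; we check each in order.
For m = 1, 2, 3, 4, 5, 6, 7, 8, 9, 10 the conclusion holds.
m = 11: 2^m = 2048 and 151·m = 1661, so 2048 > 1661.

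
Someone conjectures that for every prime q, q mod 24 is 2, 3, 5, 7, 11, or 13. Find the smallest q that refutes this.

q = 17

We need the least prime q for which the claim fails.
For q = 2, 3, 5, 7, 11, 13 the conclusion holds.
q = 17: 17 mod 24 = 17 — not in {2, 3, 5, 7, 11, 13}.
Thus q = 17 disproves the claim, and no smaller q works.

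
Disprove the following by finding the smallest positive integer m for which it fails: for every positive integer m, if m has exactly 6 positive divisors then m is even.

Check each positive integer m in order until m has exactly 6 positive divisors but m is odd.
m = 12: divisors of 12: 1, 2, 3, 4, 6, 12; 12 is even.
m = 18: divisors of 18: 1, 2, 3, 6, 9, 18; 18 is even.
m = 20: divisors of 20: 1, 2, 4, 5, 10, 20; 20 is even.
m = 28: divisors of 28: 1, 2, 4, 7, 14, 28; 28 is even.
m = 32: divisors of 32: 1, 2, 4, 8, 16, 32; 32 is even.
m = 44: divisors of 44: 1, 2, 4, 11, 22, 44; 44 is even.
m = 45: divisors of 45: 1, 3, 5, 9, 15, 45; 45 is odd.

m = 45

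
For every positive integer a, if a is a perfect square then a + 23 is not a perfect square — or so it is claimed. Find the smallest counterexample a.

The first 10 eligible values, up to a = 100, all satisfy the conclusion.
a = 121: 121 = 11² and 121 + 23 = 144 = 12².
Hence a = 121 is a counterexample.

a = 121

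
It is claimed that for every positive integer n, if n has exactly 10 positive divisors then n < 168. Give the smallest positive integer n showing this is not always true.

n = 176

We need the least positive integer n for which n has exactly 10 positive divisors but the claim fails.
For n = 48, 80, 112, 162 the conclusion holds.
n = 176: τ(176) = 10; 176 ≥ 168.
Thus n = 176 disproves the claim, and no smaller n works.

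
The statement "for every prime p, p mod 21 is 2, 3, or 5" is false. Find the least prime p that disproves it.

A counterexample is any prime p such that the claim fails; we check each in order.
For p = 2, 3, 5 the conclusion holds.
p = 7: 7 mod 21 = 7 — not in {2, 3, 5}.

p = 7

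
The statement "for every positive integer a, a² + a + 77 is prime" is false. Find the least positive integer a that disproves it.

a = 6

For a = 1, 2, 3, 4, 5 the conclusion holds.
a = 6: a² + a + 77 = 119 = 7 × 17, composite.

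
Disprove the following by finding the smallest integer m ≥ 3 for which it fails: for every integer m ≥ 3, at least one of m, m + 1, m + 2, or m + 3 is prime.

For m = 3, 4, 5, 6, …, 21, 22, 23 the conclusion holds.
m = 24: 24 = 2 × 12; 25 = 5 × 5; 26 = 2 × 13; 27 = 3 × 9 — all composite.
Thus m = 24 disproves the claim, and no smaller m works.

m = 24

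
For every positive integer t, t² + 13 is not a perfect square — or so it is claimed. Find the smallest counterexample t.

The first 5 eligible values, up to t = 5, all satisfy the conclusion.
t = 6: 6² + 13 = 49 = 7², a perfect square.
Hence t = 6 is a counterexample.

t = 6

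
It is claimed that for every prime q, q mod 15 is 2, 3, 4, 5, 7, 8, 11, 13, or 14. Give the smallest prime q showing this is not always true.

q = 31

A counterexample is any prime q such that the claim fails; we check each in order.
For q = 2, 3, 5, 7, 11, 13, 17, 19, 23, 29 the conclusion holds.
q = 31: 31 mod 15 = 1 — not in {2, 3, 4, 5, 7, 8, 11, 13, 14}.
Hence q = 31 is a counterexample.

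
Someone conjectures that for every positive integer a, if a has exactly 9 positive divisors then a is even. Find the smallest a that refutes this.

A counterexample is any positive integer a such that a has exactly 9 positive divisors but a is odd; we check each in order.
For a = 36, 100, 196 the conclusion holds.
a = 225: divisors of 225: 9 divisors; 225 is odd.
Hence a = 225 is a counterexample.

a = 225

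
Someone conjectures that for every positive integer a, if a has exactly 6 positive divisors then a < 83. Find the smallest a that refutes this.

The first 13 eligible values, up to a = 76, all satisfy the conclusion.
a = 92: τ(92) = 6; 92 ≥ 83.
So a = 92 is the smallest counterexample.

a = 92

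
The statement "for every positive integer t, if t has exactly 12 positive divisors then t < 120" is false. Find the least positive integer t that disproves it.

t = 126

Check each positive integer t in order until t has exactly 12 positive divisors but the claim fails.
The first 6 eligible values, up to t = 108, all satisfy the conclusion.
t = 126: τ(126) = 12; 126 ≥ 120.
Hence t = 126 is a counterexample.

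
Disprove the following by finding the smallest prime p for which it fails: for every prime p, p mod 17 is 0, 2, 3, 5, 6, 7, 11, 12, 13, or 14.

For p = 2, 3, 5, 7, …, 31, 37, 41 the conclusion holds.
p = 43: 43 mod 17 = 9 — not in {0, 2, 3, 5, 6, 7, 11, 12, 13, 14}.
Hence p = 43 is a counterexample.

p = 43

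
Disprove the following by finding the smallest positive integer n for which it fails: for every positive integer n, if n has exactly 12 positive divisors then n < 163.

Check each positive integer n in order until n has exactly 12 positive divisors but the claim fails.
For n = 60, 72, 84, 90, …, 150, 156, 160 the conclusion holds.
n = 198: τ(198) = 12; 198 ≥ 163.
Thus n = 198 disproves the claim, and no smaller n works.

n = 198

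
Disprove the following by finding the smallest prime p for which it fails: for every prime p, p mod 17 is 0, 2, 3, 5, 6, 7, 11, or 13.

p = 29

The first 9 eligible values, up to p = 23, all satisfy the conclusion.
p = 29: 29 mod 17 = 12 — not in {0, 2, 3, 5, 6, 7, 11, 13}.
Hence p = 29 is a counterexample.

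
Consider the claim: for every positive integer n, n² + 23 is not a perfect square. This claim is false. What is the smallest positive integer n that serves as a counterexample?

A counterexample is any positive integer n such that n² + 23 is a perfect square; we check each in order.
The first 10 eligible values, up to n = 10, all satisfy the conclusion.
n = 11: 11² + 23 = 144 = 12², a perfect square.
Thus n = 11 disproves the claim, and no smaller n works.

n = 11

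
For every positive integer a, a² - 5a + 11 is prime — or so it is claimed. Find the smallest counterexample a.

a = 7

A counterexample is any positive integer a such that a² - 5a + 11 is not prime; we check each in order.
a = 1: a² - 5a + 11 = 7, prime.
a = 2: a² - 5a + 11 = 5, prime.
a = 3: a² - 5a + 11 = 5, prime.
a = 4: a² - 5a + 11 = 7, prime.
a = 5: a² - 5a + 11 = 11, prime.
a = 6: a² - 5a + 11 = 17, prime.
a = 7: a² - 5a + 11 = 25 = 5 × 5, composite.
Thus a = 7 disproves the claim, and no smaller a works.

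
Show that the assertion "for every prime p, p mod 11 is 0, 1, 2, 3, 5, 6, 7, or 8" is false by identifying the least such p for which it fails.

p = 31

Check each prime p in order until the claim fails.
For p = 2, 3, 5, 7, 11, 13, 17, 19, 23, 29 the conclusion holds.
p = 31: 31 mod 11 = 9 — not in {0, 1, 2, 3, 5, 6, 7, 8}.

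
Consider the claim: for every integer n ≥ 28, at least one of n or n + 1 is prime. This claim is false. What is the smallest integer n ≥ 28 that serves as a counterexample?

We need the least integer n ≥ 28 for which n, n + 1 are both composite.
The first 4 eligible values, up to n = 31, all satisfy the conclusion.
n = 32: 32 = 2 × 16; 33 = 3 × 11 — both composite.

n = 32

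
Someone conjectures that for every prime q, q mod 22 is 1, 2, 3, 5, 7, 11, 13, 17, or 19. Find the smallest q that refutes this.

q = 31

We need the least prime q for which the claim fails.
For q = 2, 3, 5, 7, 11, 13, 17, 19, 23, 29 the conclusion holds.
q = 31: 31 mod 22 = 9 — not in {1, 2, 3, 5, 7, 11, 13, 17, 19}.
Thus q = 31 disproves the claim, and no smaller q works.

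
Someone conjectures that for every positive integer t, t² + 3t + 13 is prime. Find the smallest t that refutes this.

t = 9

We need the least positive integer t for which t² + 3t + 13 is not prime.
The first 8 eligible values, up to t = 8, all satisfy the conclusion.
t = 9: t² + 3t + 13 = 121 = 11 × 11, composite.
So t = 9 is the smallest counterexample.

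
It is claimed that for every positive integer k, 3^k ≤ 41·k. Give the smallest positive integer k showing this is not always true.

The first 4 eligible values, up to k = 4, all satisfy the conclusion.
k = 5: 3^k = 243 and 41·k = 205, so 243 > 205.
So k = 5 is the smallest counterexample.

k = 5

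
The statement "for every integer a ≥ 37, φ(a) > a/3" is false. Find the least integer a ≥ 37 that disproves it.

A counterexample is any integer a ≥ 37 such that the claim fails; we check each in order.
For a = 37, 38, 39, 40, 41 the conclusion holds.
a = 42: φ(42) = 12 and 42/3 = 14, so φ(42) ≤ 42/3.
Thus a = 42 disproves the claim, and no smaller a works.

a = 42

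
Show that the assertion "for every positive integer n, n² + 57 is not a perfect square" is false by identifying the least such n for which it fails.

n = 8

Check each positive integer n in order until n² + 57 is a perfect square.
For n = 1, 2, 3, 4, 5, 6, 7 the conclusion holds.
n = 8: 8² + 57 = 121 = 11², a perfect square.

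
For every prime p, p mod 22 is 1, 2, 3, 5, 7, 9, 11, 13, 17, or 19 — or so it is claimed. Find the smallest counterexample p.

Check each prime p in order until the claim fails.
For p = 2, 3, 5, 7, …, 23, 29, 31 the conclusion holds.
p = 37: 37 mod 22 = 15 — not in {1, 2, 3, 5, 7, 9, 11, 13, 17, 19}.
So p = 37 is the smallest counterexample.

p = 37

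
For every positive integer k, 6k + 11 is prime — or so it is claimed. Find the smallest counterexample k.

A counterexample is any positive integer k such that 6k + 11 is not prime; we check each in order.
For k = 1, 2, 3 the conclusion holds.
k = 4: 6k + 11 = 35 = 5 × 7, composite.
So k = 4 is the smallest counterexample.

k = 4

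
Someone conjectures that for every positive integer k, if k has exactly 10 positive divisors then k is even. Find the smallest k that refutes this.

k = 405

For k = 48, 80, 112, 162, 176, 208, 272, 304, 368 the conclusion holds.
k = 405: divisors of 405: 10 divisors; 405 is odd.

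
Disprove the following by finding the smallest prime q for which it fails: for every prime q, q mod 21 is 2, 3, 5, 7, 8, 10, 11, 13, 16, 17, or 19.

The first 12 eligible values, up to q = 37, all satisfy the conclusion.
q = 41: 41 mod 21 = 20 — not in {2, 3, 5, 7, 8, 10, 11, 13, 16, 17, 19}.

q = 41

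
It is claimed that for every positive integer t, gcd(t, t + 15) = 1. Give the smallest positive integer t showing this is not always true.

t = 3

t = 1: gcd(1, 16) = 1.
t = 2: gcd(2, 17) = 1.
t = 3: gcd(3, 18) = 3.
Thus t = 3 disproves the claim, and no smaller t works.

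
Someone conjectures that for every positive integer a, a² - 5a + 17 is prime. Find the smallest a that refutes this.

a = 13

Check each positive integer a in order until a² - 5a + 17 is not prime.
For a = 1, 2, 3, 4, …, 10, 11, 12 the conclusion holds.
a = 13: a² - 5a + 17 = 121 = 11 × 11, composite.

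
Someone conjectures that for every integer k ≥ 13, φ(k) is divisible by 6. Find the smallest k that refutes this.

k = 15

Check each integer k ≥ 13 in order until φ(k) is not divisible by 6.
For k = 13, 14 the conclusion holds.
k = 15: φ(15) = 8; 8 mod 6 = 2.
So k = 15 is the smallest counterexample.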